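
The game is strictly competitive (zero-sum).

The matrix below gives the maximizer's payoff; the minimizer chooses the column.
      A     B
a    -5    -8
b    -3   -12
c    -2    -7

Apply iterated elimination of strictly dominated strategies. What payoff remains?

-7

Column A is strictly dominated by B for the minimizer (-8<-5, -12<-3, -7<-2); eliminate A.
Row b is strictly dominated by row a (-8>-12); eliminate b.
Row a is strictly dominated by row c (-7>-8); eliminate a.
Only (c, B) remains, with payoff -7.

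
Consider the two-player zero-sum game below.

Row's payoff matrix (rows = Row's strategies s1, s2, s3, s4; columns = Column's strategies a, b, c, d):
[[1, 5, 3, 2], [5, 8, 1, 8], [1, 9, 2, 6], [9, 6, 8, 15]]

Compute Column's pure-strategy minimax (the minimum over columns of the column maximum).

The worst case (largest entry) in each column is a: 9, b: 9, c: 8, d: 15.
The best (smallest) of these is 8.

8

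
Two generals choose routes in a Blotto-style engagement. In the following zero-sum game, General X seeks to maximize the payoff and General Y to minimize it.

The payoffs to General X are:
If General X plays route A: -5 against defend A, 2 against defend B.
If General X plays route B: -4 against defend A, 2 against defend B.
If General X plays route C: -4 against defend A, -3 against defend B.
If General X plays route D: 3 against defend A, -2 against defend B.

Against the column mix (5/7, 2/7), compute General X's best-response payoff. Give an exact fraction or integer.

11/7

route A: (-5)·(5/7) + (2)·(2/7) = -3.
route B: (-4)·(5/7) + (2)·(2/7) = -16/7.
route C: (-4)·(5/7) + (-3)·(2/7) = -26/7.
route D: (3)·(5/7) + (-2)·(2/7) = 11/7.
The best pure response is route D with expected payoff 11/7.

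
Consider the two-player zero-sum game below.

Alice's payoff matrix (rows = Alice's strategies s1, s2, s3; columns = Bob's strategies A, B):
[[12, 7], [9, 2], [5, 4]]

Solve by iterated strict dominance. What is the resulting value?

7

Row s2 is strictly dominated by row s1 (12>9, 7>2); eliminate s2.
Row s3 is strictly dominated by row s1 (12>5, 7>4); eliminate s3.
Column A is strictly dominated by B for Bob (7<12); eliminate A.
Only (s1, B) remains, with payoff 7.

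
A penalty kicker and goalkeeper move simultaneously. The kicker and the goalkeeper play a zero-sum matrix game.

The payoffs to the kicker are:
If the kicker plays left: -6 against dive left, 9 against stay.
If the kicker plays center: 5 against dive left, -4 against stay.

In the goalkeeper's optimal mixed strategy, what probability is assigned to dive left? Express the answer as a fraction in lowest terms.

Row minima are -6 and -4, so the kicker's maximin is -4; column maxima are 5 and 9, so the goalkeeper's minimax is 5. These differ, so the equilibrium is in mixed strategies.
Let the goalkeeper play dive left with probability q. The kicker is indifferent when −6q + 9(1−q) = 5q − 4(1−q), giving q = 13/24.

13/24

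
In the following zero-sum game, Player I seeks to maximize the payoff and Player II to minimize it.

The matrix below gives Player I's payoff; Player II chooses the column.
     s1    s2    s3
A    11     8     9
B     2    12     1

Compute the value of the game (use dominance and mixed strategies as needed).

Column s1 is strictly dominated by s3 for Player II (it gives Player I more in every row).
The remaining 2×2 game on (A, B) × (s2, s3) has no saddle point. Let Player I play A with probability p; indifference gives 8p + 12(1−p) = 9p + (1−p), so p = 11/12.
Similarly Player II's optimal q on s2 is 2/3, and the value is 8·(2/3) + (9)·(1/3) = 25/3.

25/3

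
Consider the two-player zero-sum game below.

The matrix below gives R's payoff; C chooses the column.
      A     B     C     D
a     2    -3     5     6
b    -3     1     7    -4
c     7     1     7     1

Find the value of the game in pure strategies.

Row minima: -3, -4, 1 → R's maximin is 1.
Column maxima: 7, 1, 7, 6 → C's minimax is 1.
They coincide at (c, B), so the value is 1.

1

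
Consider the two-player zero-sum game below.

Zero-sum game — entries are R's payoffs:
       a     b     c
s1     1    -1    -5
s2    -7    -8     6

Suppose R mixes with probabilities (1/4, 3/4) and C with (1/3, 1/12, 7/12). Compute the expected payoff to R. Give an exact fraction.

Against (1/3, 1/12, 7/12), each row's expected payoff is s1: -8/3; s2: 1/2.
Taking the (1/4, 3/4)-weighted average: (1/4)·(-8/3) + (3/4)·(1/2) = -7/24.

-7/24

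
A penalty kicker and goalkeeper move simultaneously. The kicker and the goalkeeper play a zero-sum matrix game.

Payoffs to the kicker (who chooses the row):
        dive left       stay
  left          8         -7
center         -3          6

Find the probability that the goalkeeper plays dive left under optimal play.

Row minima are -7 and -3, so the kicker's maximin is -3; column maxima are 8 and 6, so the goalkeeper's minimax is 6. These differ, so the equilibrium is in mixed strategies.
Let the goalkeeper play dive left with probability q. The kicker is indifferent when 8q − 7(1−q) = −3q + 6(1−q), giving q = 13/24.

13/24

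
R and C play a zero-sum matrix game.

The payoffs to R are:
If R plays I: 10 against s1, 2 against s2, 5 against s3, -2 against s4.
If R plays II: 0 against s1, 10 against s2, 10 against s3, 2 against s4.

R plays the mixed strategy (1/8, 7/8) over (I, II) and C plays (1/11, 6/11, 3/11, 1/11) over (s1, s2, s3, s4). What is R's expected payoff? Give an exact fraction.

Against (1/11, 6/11, 3/11, 1/11), each row's expected payoff is I: 35/11; II: 92/11.
Taking the (1/8, 7/8)-weighted average: (1/8)·(35/11) + (7/8)·(92/11) = 679/88.

679/88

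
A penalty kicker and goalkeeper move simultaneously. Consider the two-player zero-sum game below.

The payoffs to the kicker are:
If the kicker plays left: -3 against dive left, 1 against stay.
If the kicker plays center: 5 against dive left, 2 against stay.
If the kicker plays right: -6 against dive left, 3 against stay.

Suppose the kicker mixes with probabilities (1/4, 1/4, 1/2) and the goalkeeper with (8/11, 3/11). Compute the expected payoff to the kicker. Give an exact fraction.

Against (8/11, 3/11), each row's expected payoff is left: -21/11; center: 46/11; right: -39/11.
Taking the (1/4, 1/4, 1/2)-weighted average: (1/4)·(-21/11) + (1/4)·(46/11) + (1/2)·(-39/11) = -53/44.

-53/44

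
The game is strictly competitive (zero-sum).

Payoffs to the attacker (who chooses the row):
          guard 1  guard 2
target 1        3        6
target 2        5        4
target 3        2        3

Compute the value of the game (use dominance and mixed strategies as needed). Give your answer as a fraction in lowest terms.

Row target 3 is strictly dominated by row target 2, so the attacker never plays it.
The remaining 2×2 game on (target 1, target 2) × (guard 1, guard 2) has no saddle point. Let the attacker play target 1 with probability p; indifference gives 3p + 5(1−p) = 6p + 4(1−p), so p = 1/4.
Similarly the defender's optimal q on guard 1 is 1/2, and the value is 3·(1/2) + (6)·(1/2) = 9/2.

9/2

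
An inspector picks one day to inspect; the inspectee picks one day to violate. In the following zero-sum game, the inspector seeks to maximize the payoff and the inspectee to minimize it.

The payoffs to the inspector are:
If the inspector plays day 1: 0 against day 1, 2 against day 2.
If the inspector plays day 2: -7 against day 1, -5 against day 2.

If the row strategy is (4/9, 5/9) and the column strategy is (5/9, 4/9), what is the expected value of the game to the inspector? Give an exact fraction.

Against (5/9, 4/9), each row's expected payoff is day 1: 8/9; day 2: -55/9.
Taking the (4/9, 5/9)-weighted average: (4/9)·(8/9) + (5/9)·(-55/9) = -3.

-3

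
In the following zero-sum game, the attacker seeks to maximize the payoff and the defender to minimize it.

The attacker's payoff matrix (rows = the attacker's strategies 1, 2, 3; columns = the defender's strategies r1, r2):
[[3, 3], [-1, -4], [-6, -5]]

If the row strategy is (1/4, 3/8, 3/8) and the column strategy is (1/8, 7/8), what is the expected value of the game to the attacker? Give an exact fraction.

-81/32

Against (1/8, 7/8), each row's expected payoff is 1: 3; 2: -29/8; 3: -41/8.
Taking the (1/4, 3/8, 3/8)-weighted average: (1/4)·(3) + (3/8)·(-29/8) + (3/8)·(-41/8) = -81/32.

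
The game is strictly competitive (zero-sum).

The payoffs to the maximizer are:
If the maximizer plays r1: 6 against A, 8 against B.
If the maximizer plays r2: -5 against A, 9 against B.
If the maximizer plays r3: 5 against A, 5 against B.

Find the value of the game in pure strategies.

6

Row minima: 6, -5, 5 → the maximizer's maximin is 6.
Column maxima: 6, 9 → the minimizer's minimax is 6.
They coincide at (r1, A), so the value is 6.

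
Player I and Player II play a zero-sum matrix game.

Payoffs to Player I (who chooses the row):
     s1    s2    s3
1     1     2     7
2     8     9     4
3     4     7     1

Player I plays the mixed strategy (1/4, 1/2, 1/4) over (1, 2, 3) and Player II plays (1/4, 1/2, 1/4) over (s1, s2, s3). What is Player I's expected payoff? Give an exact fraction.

Against (1/4, 1/2, 1/4), each row's expected payoff is 1: 3; 2: 15/2; 3: 19/4.
Taking the (1/4, 1/2, 1/4)-weighted average: (1/4)·(3) + (1/2)·(15/2) + (1/4)·(19/4) = 91/16.

91/16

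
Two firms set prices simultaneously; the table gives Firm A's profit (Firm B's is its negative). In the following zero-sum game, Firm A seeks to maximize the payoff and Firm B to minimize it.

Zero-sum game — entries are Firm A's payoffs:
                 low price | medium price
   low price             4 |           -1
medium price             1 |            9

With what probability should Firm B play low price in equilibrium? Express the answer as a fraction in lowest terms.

Row minima are -1 and 1, so Firm A's maximin is 1; column maxima are 4 and 9, so Firm B's minimax is 4. These differ, so the equilibrium is in mixed strategies.
Let Firm B play low price with probability q. Firm A is indifferent when 4q − (1−q) = q + 9(1−q), giving q = 10/13.

10/13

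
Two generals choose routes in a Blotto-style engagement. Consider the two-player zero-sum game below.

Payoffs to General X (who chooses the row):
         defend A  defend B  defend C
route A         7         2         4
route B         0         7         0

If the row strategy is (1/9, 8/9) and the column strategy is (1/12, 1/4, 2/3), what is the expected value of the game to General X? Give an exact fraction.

71/36

Against (1/12, 1/4, 2/3), each row's expected payoff is route A: 15/4; route B: 7/4.
Taking the (1/9, 8/9)-weighted average: (1/9)·(15/4) + (8/9)·(7/4) = 71/36.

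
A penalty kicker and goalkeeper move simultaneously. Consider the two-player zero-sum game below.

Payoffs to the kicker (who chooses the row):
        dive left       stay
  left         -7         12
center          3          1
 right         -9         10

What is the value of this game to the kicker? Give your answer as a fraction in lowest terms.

43/21

Row right is strictly dominated by row left, so the kicker never plays it.
The remaining 2×2 game on (left, center) × (dive left, stay) has no saddle point. Let the kicker play left with probability p; indifference gives −7p + 3(1−p) = 12p + (1−p), so p = 2/21.
Similarly the goalkeeper's optimal q on dive left is 11/21, and the value is -7·(11/21) + (12)·(10/21) = 43/21.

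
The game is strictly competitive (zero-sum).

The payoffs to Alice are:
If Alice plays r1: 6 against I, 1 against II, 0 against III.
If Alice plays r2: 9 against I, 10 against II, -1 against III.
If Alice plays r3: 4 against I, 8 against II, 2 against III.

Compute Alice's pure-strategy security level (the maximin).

2

The worst-case payoff for each row is r1: 0, r2: -1, r3: 2.
The best of these is 2.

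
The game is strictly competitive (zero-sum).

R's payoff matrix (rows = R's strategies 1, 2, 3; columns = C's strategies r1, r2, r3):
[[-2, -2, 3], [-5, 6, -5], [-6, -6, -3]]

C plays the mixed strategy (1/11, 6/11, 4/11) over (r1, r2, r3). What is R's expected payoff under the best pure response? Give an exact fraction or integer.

1

1: (-2)·(1/11) + (-2)·(6/11) + (3)·(4/11) = -2/11.
2: (-5)·(1/11) + (6)·(6/11) + (-5)·(4/11) = 1.
3: (-6)·(1/11) + (-6)·(6/11) + (-3)·(4/11) = -54/11.
The best pure response is 2 with expected payoff 1.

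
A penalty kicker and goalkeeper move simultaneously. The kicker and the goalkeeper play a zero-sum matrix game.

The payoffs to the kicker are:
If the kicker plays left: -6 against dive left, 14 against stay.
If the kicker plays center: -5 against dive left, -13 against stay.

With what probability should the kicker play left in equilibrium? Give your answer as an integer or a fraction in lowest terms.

Row minima are -6 and -13, so the kicker's maximin is -6; column maxima are -5 and 14, so the goalkeeper's minimax is -5. These differ, so the equilibrium is in mixed strategies.
Let the kicker play left with probability p. The goalkeeper is indifferent when −6p − 5(1−p) = 14p − 13(1−p), giving p = 2/7.

2/7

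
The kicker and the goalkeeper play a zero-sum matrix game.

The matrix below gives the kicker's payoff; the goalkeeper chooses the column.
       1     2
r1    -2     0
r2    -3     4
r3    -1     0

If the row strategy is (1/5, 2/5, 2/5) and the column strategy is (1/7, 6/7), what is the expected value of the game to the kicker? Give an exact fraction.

38/35

Against (1/7, 6/7), each row's expected payoff is r1: -2/7; r2: 3; r3: -1/7.
Taking the (1/5, 2/5, 2/5)-weighted average: (1/5)·(-2/7) + (2/5)·(3) + (2/5)·(-1/7) = 38/35.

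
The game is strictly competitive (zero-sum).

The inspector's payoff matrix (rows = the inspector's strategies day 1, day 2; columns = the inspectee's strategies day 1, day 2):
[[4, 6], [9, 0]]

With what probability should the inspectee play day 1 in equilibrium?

6/11

Row minima are 4 and 0, so the inspector's maximin is 4; column maxima are 9 and 6, so the inspectee's minimax is 6. These differ, so the equilibrium is in mixed strategies.
Let the inspectee play day 1 with probability q. The inspector is indifferent when 4q + 6(1−q) = 9q, giving q = 6/11.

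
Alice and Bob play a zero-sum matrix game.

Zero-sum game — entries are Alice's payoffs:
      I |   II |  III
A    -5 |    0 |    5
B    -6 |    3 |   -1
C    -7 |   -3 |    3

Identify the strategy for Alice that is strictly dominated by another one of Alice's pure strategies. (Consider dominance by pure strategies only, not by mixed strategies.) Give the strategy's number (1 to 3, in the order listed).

Compare C with A: -5 > -7, 0 > -3, 5 > 3.
So A strictly dominates C for Alice; C is strictly dominated.

3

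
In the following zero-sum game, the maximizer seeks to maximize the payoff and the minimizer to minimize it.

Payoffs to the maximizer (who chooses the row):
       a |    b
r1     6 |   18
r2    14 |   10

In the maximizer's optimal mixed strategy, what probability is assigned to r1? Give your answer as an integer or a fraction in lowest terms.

Row minima are 6 and 10, so the maximizer's maximin is 10; column maxima are 14 and 18, so the minimizer's minimax is 14. These differ, so the equilibrium is in mixed strategies.
Let the maximizer play r1 with probability p. The minimizer is indifferent when 6p + 14(1−p) = 18p + 10(1−p), giving p = 1/4.

1/4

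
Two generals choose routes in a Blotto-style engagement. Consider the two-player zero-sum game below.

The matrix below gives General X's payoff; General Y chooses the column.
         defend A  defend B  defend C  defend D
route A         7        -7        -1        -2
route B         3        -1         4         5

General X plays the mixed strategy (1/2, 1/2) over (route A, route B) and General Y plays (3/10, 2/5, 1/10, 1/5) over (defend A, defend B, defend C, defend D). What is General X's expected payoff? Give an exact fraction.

Against (3/10, 2/5, 1/10, 1/5), each row's expected payoff is route A: -6/5; route B: 19/10.
Taking the (1/2, 1/2)-weighted average: (1/2)·(-6/5) + (1/2)·(19/10) = 7/20.

7/20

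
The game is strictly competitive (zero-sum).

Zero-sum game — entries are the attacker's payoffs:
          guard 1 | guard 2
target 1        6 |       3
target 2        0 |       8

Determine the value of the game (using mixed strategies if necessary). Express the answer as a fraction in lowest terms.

48/11

Row minima are 3 and 0, so the attacker's maximin is 3; column maxima are 6 and 8, so the defender's minimax is 6. These differ, so the equilibrium is in mixed strategies.
Let the attacker play target 1 with probability p. The defender is indifferent when 6p = 3p + 8(1−p), giving p = 8/11.
Let the defender play guard 1 with probability q. The attacker is indifferent when 6q + 3(1−q) = 8(1−q), giving q = 5/11.
The value is 6·(5/11) + (3)·(6/11) = 48/11.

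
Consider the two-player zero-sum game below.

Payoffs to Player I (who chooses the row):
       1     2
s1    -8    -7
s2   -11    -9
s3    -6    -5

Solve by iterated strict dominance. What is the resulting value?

-6

Column 2 is strictly dominated by 1 for Player II (-8<-7, -11<-9, -6<-5); eliminate 2.
Row s2 is strictly dominated by row s1 (-8>-11); eliminate s2.
Row s1 is strictly dominated by row s3 (-6>-8); eliminate s1.
Only (s3, 1) remains, with payoff -6.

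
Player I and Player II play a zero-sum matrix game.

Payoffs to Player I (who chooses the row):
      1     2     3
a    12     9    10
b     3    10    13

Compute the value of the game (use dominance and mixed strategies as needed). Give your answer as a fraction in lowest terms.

93/10

Column 3 is strictly dominated by 2 for Player II (it gives Player I more in every row).
The remaining 2×2 game on (a, b) × (1, 2) has no saddle point. Let Player I play a with probability p; indifference gives 12p + 3(1−p) = 9p + 10(1−p), so p = 7/10.
Similarly Player II's optimal q on 1 is 1/10, and the value is 12·(1/10) + (9)·(9/10) = 93/10.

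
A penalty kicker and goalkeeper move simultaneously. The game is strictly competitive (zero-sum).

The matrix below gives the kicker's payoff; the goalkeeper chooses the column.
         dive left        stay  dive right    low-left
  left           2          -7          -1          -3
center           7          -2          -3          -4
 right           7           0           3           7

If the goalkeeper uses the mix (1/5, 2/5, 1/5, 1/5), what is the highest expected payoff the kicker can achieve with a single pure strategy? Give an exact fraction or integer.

17/5

left: (2)·(1/5) + (-7)·(2/5) + (-1)·(1/5) + (-3)·(1/5) = -16/5.
center: (7)·(1/5) + (-2)·(2/5) + (-3)·(1/5) + (-4)·(1/5) = -4/5.
right: (7)·(1/5) + (0)·(2/5) + (3)·(1/5) + (7)·(1/5) = 17/5.
The best pure response is right with expected payoff 17/5.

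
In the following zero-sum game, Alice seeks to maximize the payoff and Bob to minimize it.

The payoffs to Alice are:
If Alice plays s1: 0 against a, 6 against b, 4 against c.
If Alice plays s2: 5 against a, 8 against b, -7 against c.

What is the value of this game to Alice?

5/4

Column b is strictly dominated by a for Bob (it gives Alice more in every row).
The remaining 2×2 game on (s1, s2) × (a, c) has no saddle point. Let Alice play s1 with probability p; indifference gives 5(1−p) = 4p − 7(1−p), so p = 3/4.
Similarly Bob's optimal q on a is 11/16, and the value is 0·(11/16) + (4)·(5/16) = 5/4.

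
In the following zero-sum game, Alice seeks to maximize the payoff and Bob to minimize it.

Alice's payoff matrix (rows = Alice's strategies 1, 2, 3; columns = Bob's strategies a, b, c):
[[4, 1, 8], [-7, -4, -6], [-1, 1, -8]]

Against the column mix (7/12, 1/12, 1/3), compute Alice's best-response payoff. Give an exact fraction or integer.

1: (4)·(7/12) + (1)·(1/12) + (8)·(1/3) = 61/12.
2: (-7)·(7/12) + (-4)·(1/12) + (-6)·(1/3) = -77/12.
3: (-1)·(7/12) + (1)·(1/12) + (-8)·(1/3) = -19/6.
The best pure response is 1 with expected payoff 61/12.

61/12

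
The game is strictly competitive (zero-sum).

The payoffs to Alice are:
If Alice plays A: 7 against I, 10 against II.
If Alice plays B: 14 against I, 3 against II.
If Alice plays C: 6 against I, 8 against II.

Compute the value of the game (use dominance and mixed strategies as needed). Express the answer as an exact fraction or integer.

Row C is strictly dominated by row A, so Alice never plays it.
The remaining 2×2 game on (A, B) × (I, II) has no saddle point. Let Alice play A with probability p; indifference gives 7p + 14(1−p) = 10p + 3(1−p), so p = 11/14.
Similarly Bob's optimal q on I is 1/2, and the value is 7·(1/2) + (10)·(1/2) = 17/2.

17/2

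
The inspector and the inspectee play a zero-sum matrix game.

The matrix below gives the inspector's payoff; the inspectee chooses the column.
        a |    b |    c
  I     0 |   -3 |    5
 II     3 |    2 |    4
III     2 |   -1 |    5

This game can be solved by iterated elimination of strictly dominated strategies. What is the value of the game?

2

Column a is strictly dominated by b for the inspectee (-3<0, 2<3, -1<2); eliminate a.
Column c is strictly dominated by b for the inspectee (-3<5, 2<4, -1<5); eliminate c.
Row I is strictly dominated by row II (2>-3); eliminate I.
Row III is strictly dominated by row II (2>-1); eliminate III.
Only (II, b) remains, with payoff 2.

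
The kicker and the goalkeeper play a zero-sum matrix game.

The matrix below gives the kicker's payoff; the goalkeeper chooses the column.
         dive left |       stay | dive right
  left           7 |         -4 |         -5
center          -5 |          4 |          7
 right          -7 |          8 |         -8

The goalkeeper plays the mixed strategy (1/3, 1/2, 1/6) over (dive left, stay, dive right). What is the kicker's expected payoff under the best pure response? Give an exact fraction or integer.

left: (7)·(1/3) + (-4)·(1/2) + (-5)·(1/6) = -1/2.
center: (-5)·(1/3) + (4)·(1/2) + (7)·(1/6) = 3/2.
right: (-7)·(1/3) + (8)·(1/2) + (-8)·(1/6) = 1/3.
The best pure response is center with expected payoff 3/2.

3/2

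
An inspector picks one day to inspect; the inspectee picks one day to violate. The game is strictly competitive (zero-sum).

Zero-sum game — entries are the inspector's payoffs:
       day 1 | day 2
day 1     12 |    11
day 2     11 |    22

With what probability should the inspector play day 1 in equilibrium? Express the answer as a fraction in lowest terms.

Row minima are 11 and 11, so the inspector's maximin is 11; column maxima are 12 and 22, so the inspectee's minimax is 12. These differ, so the equilibrium is in mixed strategies.
Let the inspector play day 1 with probability p. The inspectee is indifferent when 12p + 11(1−p) = 11p + 22(1−p), giving p = 11/12.

11/12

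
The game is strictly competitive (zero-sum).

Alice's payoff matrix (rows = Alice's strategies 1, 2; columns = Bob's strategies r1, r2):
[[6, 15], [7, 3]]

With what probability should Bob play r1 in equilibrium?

12/13

Row minima are 6 and 3, so Alice's maximin is 6; column maxima are 7 and 15, so Bob's minimax is 7. These differ, so the equilibrium is in mixed strategies.
Let Bob play r1 with probability q. Alice is indifferent when 6q + 15(1−q) = 7q + 3(1−q), giving q = 12/13.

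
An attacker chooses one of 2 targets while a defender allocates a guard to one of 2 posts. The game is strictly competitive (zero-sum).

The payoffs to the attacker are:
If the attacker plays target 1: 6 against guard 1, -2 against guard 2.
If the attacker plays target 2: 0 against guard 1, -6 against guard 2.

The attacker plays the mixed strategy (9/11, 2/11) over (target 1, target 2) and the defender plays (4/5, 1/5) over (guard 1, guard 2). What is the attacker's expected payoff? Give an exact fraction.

Against (4/5, 1/5), each row's expected payoff is target 1: 22/5; target 2: -6/5.
Taking the (9/11, 2/11)-weighted average: (9/11)·(22/5) + (2/11)·(-6/5) = 186/55.

186/55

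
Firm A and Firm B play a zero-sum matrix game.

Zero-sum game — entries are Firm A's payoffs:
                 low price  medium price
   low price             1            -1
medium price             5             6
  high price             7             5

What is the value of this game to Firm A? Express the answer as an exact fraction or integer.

17/3

Row low price is strictly dominated by row high price, so Firm A never plays it.
The remaining 2×2 game on (medium price, high price) × (low price, medium price) has no saddle point. Let Firm A play medium price with probability p; indifference gives 5p + 7(1−p) = 6p + 5(1−p), so p = 2/3.
Similarly Firm B's optimal q on low price is 1/3, and the value is 5·(1/3) + (6)·(2/3) = 17/3.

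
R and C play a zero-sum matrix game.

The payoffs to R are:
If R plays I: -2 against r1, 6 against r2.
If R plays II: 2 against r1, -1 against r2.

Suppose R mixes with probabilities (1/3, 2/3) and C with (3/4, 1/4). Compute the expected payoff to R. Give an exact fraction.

5/6

Against (3/4, 1/4), each row's expected payoff is I: 0; II: 5/4.
Taking the (1/3, 2/3)-weighted average: (1/3)·(0) + (2/3)·(5/4) = 5/6.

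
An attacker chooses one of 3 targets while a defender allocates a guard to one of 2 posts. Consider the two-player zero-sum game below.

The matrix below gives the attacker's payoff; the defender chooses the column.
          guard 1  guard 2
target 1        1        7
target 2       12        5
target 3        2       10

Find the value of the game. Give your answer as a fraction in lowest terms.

Row target 1 is strictly dominated by row target 3, so the attacker never plays it.
The remaining 2×2 game on (target 2, target 3) × (guard 1, guard 2) has no saddle point. Let the attacker play target 2 with probability p; indifference gives 12p + 2(1−p) = 5p + 10(1−p), so p = 8/15.
Similarly the defender's optimal q on guard 1 is 1/3, and the value is 12·(1/3) + (5)·(2/3) = 22/3.

22/3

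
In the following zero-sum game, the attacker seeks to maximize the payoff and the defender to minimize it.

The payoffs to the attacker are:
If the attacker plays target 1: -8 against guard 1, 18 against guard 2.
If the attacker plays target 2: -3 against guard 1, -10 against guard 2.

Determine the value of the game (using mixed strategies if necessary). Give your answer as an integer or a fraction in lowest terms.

-134/33

Row minima are -8 and -10, so the attacker's maximin is -8; column maxima are -3 and 18, so the defender's minimax is -3. These differ, so the equilibrium is in mixed strategies.
Let the attacker play target 1 with probability p. The defender is indifferent when −8p − 3(1−p) = 18p − 10(1−p), giving p = 7/33.
Let the defender play guard 1 with probability q. The attacker is indifferent when −8q + 18(1−q) = −3q − 10(1−q), giving q = 28/33.
The value is -8·(28/33) + (18)·(5/33) = -134/33.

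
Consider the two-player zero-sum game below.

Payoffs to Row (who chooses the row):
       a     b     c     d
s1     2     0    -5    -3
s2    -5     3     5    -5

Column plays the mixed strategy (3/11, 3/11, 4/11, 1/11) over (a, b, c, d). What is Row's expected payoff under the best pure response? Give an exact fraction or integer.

9/11

s1: (2)·(3/11) + (0)·(3/11) + (-5)·(4/11) + (-3)·(1/11) = -17/11.
s2: (-5)·(3/11) + (3)·(3/11) + (5)·(4/11) + (-5)·(1/11) = 9/11.
The best pure response is s2 with expected payoff 9/11.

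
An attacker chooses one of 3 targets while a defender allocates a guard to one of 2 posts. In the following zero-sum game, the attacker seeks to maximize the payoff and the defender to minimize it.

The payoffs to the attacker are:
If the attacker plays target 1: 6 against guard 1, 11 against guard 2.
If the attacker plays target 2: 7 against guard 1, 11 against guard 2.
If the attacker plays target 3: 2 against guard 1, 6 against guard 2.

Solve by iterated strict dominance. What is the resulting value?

7

Column guard 2 is strictly dominated by guard 1 for the defender (6<11, 7<11, 2<6); eliminate guard 2.
Row target 1 is strictly dominated by row target 2 (7>6); eliminate target 1.
Row target 3 is strictly dominated by row target 2 (7>2); eliminate target 3.
Only (target 2, guard 1) remains, with payoff 7.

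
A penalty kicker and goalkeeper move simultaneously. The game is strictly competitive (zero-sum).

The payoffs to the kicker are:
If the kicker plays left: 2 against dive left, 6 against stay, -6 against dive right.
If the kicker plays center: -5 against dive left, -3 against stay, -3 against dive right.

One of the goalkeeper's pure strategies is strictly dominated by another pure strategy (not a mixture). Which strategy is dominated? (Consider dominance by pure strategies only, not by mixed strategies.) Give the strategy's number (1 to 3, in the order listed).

2

The goalkeeper prefers columns that give the kicker less. Compare stay with dive left: 2 < 6, -5 < -3.
So dive left strictly dominates stay for the goalkeeper; stay is strictly dominated.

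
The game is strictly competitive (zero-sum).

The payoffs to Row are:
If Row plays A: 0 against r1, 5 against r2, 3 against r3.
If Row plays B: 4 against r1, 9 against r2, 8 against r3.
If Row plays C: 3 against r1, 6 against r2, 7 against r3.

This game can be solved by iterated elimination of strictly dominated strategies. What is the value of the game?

4

Row C is strictly dominated by row B (4>3, 9>6, 8>7); eliminate C.
Row A is strictly dominated by row B (4>0, 9>5, 8>3); eliminate A.
Column r2 is strictly dominated by r1 for Column (4<9); eliminate r2.
Column r3 is strictly dominated by r1 for Column (4<8); eliminate r3.
Only (B, r1) remains, with payoff 4.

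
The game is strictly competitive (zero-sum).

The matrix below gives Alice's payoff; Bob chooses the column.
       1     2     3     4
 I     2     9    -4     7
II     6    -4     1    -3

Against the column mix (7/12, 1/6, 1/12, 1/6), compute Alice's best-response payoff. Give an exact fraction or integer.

I: (2)·(7/12) + (9)·(1/6) + (-4)·(1/12) + (7)·(1/6) = 7/2.
II: (6)·(7/12) + (-4)·(1/6) + (1)·(1/12) + (-3)·(1/6) = 29/12.
The best pure response is I with expected payoff 7/2.

7/2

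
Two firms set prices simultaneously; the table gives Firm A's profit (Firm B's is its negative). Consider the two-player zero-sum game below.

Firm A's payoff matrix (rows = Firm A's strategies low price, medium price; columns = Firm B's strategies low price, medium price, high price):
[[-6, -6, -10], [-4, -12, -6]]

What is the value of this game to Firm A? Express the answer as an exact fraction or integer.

Column low price is strictly dominated by high price for Firm B (it gives Firm A more in every row).
The remaining 2×2 game on (low price, medium price) × (medium price, high price) has no saddle point. Let Firm A play low price with probability p; indifference gives −6p − 12(1−p) = −10p − 6(1−p), so p = 3/5.
Similarly Firm B's optimal q on medium price is 2/5, and the value is -6·(2/5) + (-10)·(3/5) = -42/5.

-42/5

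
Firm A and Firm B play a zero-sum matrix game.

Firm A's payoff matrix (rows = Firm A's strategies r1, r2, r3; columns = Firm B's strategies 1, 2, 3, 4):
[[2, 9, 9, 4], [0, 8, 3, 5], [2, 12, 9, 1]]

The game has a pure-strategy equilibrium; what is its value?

Row minima: 2, 0, 1 → Firm A's maximin is 2.
Column maxima: 2, 12, 9, 5 → Firm B's minimax is 2.
They coincide at (r1, 1), so the value is 2.

2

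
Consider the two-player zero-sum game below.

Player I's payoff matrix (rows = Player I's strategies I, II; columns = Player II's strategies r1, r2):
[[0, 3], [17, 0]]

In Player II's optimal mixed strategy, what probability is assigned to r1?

3/20

Row minima are 0 and 0, so Player I's maximin is 0; column maxima are 17 and 3, so Player II's minimax is 3. These differ, so the equilibrium is in mixed strategies.
Let Player II play r1 with probability q. Player I is indifferent when 3(1−q) = 17q, giving q = 3/20.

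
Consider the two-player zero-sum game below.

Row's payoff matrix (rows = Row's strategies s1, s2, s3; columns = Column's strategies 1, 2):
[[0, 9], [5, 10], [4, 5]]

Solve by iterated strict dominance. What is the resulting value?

5

Row s1 is strictly dominated by row s2 (5>0, 10>9); eliminate s1.
Column 2 is strictly dominated by 1 for Column (5<10, 4<5); eliminate 2.
Row s3 is strictly dominated by row s2 (5>4); eliminate s3.
Only (s2, 1) remains, with payoff 5.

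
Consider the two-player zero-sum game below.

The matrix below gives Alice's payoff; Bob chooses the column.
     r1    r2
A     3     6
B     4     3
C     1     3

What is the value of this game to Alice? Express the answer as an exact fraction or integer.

Row C is strictly dominated by row A, so Alice never plays it.
The remaining 2×2 game on (A, B) × (r1, r2) has no saddle point. Let Alice play A with probability p; indifference gives 3p + 4(1−p) = 6p + 3(1−p), so p = 1/4.
Similarly Bob's optimal q on r1 is 3/4, and the value is 3·(3/4) + (6)·(1/4) = 15/4.

15/4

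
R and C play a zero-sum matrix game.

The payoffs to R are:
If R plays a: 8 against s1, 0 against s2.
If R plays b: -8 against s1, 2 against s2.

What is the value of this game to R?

8/9

Row minima are 0 and -8, so R's maximin is 0; column maxima are 8 and 2, so C's minimax is 2. These differ, so the equilibrium is in mixed strategies.
Let R play a with probability p. C is indifferent when 8p − 8(1−p) = 2(1−p), giving p = 5/9.
Let C play s1 with probability q. R is indifferent when 8q = −8q + 2(1−q), giving q = 1/9.
The value is 8·(1/9) + (0)·(8/9) = 8/9.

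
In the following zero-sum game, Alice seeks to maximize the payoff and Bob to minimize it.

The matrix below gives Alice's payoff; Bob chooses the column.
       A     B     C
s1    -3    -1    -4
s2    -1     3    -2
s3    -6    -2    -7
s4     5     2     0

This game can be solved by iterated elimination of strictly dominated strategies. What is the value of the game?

Row s1 is strictly dominated by row s2 (-1>-3, 3>-1, -2>-4); eliminate s1.
Row s3 is strictly dominated by row s2 (-1>-6, 3>-2, -2>-7); eliminate s3.
Column B is strictly dominated by C for Bob (-2<3, 0<2); eliminate B.
Row s2 is strictly dominated by row s4 (5>-1, 0>-2); eliminate s2.
Column A is strictly dominated by C for Bob (0<5); eliminate A.
Only (s4, C) remains, with payoff 0.

0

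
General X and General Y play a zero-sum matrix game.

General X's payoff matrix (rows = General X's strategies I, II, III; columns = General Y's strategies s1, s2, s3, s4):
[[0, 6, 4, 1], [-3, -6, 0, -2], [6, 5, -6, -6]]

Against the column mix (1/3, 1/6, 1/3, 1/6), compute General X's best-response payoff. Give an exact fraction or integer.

5/2

I: (0)·(1/3) + (6)·(1/6) + (4)·(1/3) + (1)·(1/6) = 5/2.
II: (-3)·(1/3) + (-6)·(1/6) + (0)·(1/3) + (-2)·(1/6) = -7/3.
III: (6)·(1/3) + (5)·(1/6) + (-6)·(1/3) + (-6)·(1/6) = -1/6.
The best pure response is I with expected payoff 5/2.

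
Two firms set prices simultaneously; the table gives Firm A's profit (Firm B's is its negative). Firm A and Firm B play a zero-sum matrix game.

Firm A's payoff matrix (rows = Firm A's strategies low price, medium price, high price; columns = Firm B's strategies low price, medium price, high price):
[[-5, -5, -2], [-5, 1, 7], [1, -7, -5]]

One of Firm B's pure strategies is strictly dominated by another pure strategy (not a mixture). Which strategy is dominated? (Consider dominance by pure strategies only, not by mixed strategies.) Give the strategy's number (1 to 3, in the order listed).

Firm B prefers columns that give Firm A less. Compare high price with medium price: -5 < -2, 1 < 7, -7 < -5.
So medium price strictly dominates high price for Firm B; high price is strictly dominated.

3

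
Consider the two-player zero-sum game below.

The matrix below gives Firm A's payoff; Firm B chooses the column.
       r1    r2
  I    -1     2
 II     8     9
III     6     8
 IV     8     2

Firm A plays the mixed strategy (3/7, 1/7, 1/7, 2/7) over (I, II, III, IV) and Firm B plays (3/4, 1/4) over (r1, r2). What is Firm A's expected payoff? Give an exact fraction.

27/7

Against (3/4, 1/4), each row's expected payoff is I: -1/4; II: 33/4; III: 13/2; IV: 13/2.
Taking the (3/7, 1/7, 1/7, 2/7)-weighted average: (3/7)·(-1/4) + (1/7)·(33/4) + (1/7)·(13/2) + (2/7)·(13/2) = 27/7.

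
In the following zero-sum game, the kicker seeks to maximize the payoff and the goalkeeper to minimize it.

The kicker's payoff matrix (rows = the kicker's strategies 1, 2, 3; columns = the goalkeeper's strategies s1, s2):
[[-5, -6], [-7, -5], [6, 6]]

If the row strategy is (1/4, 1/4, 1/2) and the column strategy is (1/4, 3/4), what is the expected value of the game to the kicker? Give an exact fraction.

3/16

Against (1/4, 3/4), each row's expected payoff is 1: -23/4; 2: -11/2; 3: 6.
Taking the (1/4, 1/4, 1/2)-weighted average: (1/4)·(-23/4) + (1/4)·(-11/2) + (1/2)·(6) = 3/16.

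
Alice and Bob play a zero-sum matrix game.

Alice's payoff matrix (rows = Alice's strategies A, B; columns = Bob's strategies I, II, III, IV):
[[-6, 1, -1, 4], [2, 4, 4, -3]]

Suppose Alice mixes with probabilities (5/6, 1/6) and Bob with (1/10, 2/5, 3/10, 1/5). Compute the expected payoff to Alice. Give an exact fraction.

13/20

Against (1/10, 2/5, 3/10, 1/5), each row's expected payoff is A: 3/10; B: 12/5.
Taking the (5/6, 1/6)-weighted average: (5/6)·(3/10) + (1/6)·(12/5) = 13/20.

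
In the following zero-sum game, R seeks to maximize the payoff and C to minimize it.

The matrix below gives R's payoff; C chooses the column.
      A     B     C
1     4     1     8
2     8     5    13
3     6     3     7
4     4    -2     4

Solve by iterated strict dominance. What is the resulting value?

Column C is strictly dominated by B for C (1<8, 5<13, 3<7, -2<4); eliminate C.
Column A is strictly dominated by B for C (1<4, 5<8, 3<6, -2<4); eliminate A.
Row 3 is strictly dominated by row 2 (5>3); eliminate 3.
Row 1 is strictly dominated by row 2 (5>1); eliminate 1.
Row 4 is strictly dominated by row 2 (5>-2); eliminate 4.
Only (2, B) remains, with payoff 5.

5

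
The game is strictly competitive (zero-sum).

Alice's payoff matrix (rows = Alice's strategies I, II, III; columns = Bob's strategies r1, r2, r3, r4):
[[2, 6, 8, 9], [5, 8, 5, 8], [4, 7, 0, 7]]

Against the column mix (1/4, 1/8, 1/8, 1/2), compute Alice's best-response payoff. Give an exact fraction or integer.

55/8

I: (2)·(1/4) + (6)·(1/8) + (8)·(1/8) + (9)·(1/2) = 27/4.
II: (5)·(1/4) + (8)·(1/8) + (5)·(1/8) + (8)·(1/2) = 55/8.
III: (4)·(1/4) + (7)·(1/8) + (0)·(1/8) + (7)·(1/2) = 43/8.
The best pure response is II with expected payoff 55/8.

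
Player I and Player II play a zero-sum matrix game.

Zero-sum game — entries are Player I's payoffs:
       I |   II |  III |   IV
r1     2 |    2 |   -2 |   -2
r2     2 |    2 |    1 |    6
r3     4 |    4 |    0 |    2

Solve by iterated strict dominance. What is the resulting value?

1

Column I is strictly dominated by III for Player II (-2<2, 1<2, 0<4); eliminate I.
Column II is strictly dominated by III for Player II (-2<2, 1<2, 0<4); eliminate II.
Row r1 is strictly dominated by row r2 (1>-2, 6>-2); eliminate r1.
Row r3 is strictly dominated by row r2 (1>0, 6>2); eliminate r3.
Column IV is strictly dominated by III for Player II (1<6); eliminate IV.
Only (r2, III) remains, with payoff 1.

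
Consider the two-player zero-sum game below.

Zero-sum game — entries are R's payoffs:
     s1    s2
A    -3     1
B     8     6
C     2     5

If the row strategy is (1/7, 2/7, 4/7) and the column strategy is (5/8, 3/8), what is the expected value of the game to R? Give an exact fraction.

Against (5/8, 3/8), each row's expected payoff is A: -3/2; B: 29/4; C: 25/8.
Taking the (1/7, 2/7, 4/7)-weighted average: (1/7)·(-3/2) + (2/7)·(29/4) + (4/7)·(25/8) = 51/14.

51/14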